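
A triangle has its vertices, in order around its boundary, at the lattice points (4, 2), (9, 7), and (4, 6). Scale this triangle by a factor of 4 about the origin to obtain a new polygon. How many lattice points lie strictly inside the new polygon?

141

Using the shoelace formula, 2A = |(4·7 − 9·2) + (9·6 − 4·7) + (4·2 − 4·6)| = 20, so the area is 10.
The number of boundary lattice points is Σ gcd(|Δx|,|Δy|) = gcd(5,5) + gcd(5,1) + gcd(0,4) = 5+1+4 = 10.
Scaling by 4 multiplies the area by 4² = 16 (so the new area is 160) and multiplies the boundary lattice-point count by 4, giving 40.
By Pick's theorem, the interior count of the dilated polygon is 160 − 40/2 + 1 = 141.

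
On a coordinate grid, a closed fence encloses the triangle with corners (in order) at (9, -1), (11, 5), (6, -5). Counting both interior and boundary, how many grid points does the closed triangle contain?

10

By the shoelace formula, twice the signed area is |(9·5 − 11·(-1)) + (11·(-5) − 6·5) + (6·(-1) − 9·(-5))| = 10, so the area is 5.
Along each edge there are gcd(|Δx|,|Δy|)+1 lattice points, so counting each shared vertex once the boundary has gcd(2,6) + gcd(5,10) + gcd(3,4) = 2+5+1 = 8.
Pick's theorem gives I = A − B/2 + 1 = 5 − 8/2 + 1 = 2, so the closed region contains I + B = 2 + 8 = 10 lattice points.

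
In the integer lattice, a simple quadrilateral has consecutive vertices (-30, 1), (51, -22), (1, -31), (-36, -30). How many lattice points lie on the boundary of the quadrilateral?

Along each edge there are gcd(|Δx|,|Δy|)+1 lattice points, so counting each shared vertex once the boundary has gcd(81,23) + gcd(50,9) + gcd(37,1) + gcd(6,31) = 1+1+1+1 = 4.

4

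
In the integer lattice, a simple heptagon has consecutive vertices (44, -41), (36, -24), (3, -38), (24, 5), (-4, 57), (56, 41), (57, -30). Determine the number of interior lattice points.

3470

Using the shoelace formula, 2A = |(44·(-24) − 36·(-41)) + (36·(-38) − 3·(-24)) + (3·5 − 24·(-38)) + (24·57 − (-4)·5) + ((-4)·41 − 56·57) + (56·(-30) − 57·41) + (57·(-41) − 44·(-30))| = 6951, so the area is 6951/2.
Summing gcd(|Δx|,|Δy|) over the edges gives the boundary count: gcd(8,17) + gcd(33,14) + gcd(21,43) + gcd(28,52) + gcd(60,16) + gcd(1,71) + gcd(13,11) = 1+1+1+4+4+1+1 = 13.
By Pick's theorem A = I + B/2 − 1, so I = 6951/2 − 13/2 + 1 = 3470.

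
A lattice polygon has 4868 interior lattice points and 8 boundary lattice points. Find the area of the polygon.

By Pick's theorem, A = I + B/2 − 1 = 4868 + 8/2 − 1 = 4871.

4871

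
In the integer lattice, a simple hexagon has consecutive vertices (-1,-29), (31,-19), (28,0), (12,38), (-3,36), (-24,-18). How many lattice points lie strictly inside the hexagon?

By the shoelace formula, twice the signed area is |[(-1)·(-19) − 31·(-29)] + [31·0 − 28·(-19)] + [28·38 − 12·0] + [12·36 − (-3)·38] + [(-3)·(-18) − (-24)·36] + [(-24)·(-29) − (-1)·(-18)]| = 4656, so the area is 2328.
The number of boundary lattice points is Σ gcd(|Δx|,|Δy|) = gcd(32,10) + gcd(3,19) + gcd(16,38) + gcd(15,2) + gcd(21,54) + gcd(23,11) = 2+1+2+1+3+1 = 10.
By Pick's theorem A = I + B/2 − 1, so I = 2328 − 10/2 + 1 = 2324.

2324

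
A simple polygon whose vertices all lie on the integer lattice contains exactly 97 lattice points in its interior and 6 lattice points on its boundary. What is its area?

Pick's theorem states A = I + B/2 − 1, so A = 97 + 6/2 − 1 = 99.

99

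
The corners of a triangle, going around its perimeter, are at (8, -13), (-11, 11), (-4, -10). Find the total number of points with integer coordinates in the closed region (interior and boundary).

The shoelace formula gives twice the area as |(8·11 − (-11)·(-13)) + ((-11)·(-10) − (-4)·11) + ((-4)·(-13) − 8·(-10))| = 231, so the area is 231/2.
Along each edge there are gcd(|Δx|,|Δy|)+1 lattice points, so counting each shared vertex once the boundary has gcd(19,24) + gcd(7,21) + gcd(12,3) = 1+7+3 = 11.
Pick's theorem gives I = A − B/2 + 1 = 231/2 − 11/2 + 1 = 111, so the closed region contains I + B = 111 + 11 = 122 lattice points.

122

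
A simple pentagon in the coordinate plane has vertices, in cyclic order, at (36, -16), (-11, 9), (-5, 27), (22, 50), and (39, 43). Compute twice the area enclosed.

The shoelace formula gives twice the area as |[36·9 − (-11)·(-16)] + [(-11)·27 − (-5)·9] + [(-5)·50 − 22·27] + [22·43 − 39·50] + [39·(-16) − 36·43]| = 4124, so the area is 2062.

4124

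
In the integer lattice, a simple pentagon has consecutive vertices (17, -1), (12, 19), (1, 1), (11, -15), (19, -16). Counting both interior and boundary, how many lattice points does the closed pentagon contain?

338

By the shoelace formula, twice the signed area is |(17·19 − 12·(-1)) + (12·1 − 1·19) + (1·(-15) − 11·1) + (11·(-16) − 19·(-15)) + (19·(-1) − 17·(-16))| = 664, so the area is 332.
Along each edge there are gcd(|Δx|,|Δy|)+1 lattice points, so counting each shared vertex once the boundary has gcd(5,20) + gcd(11,18) + gcd(10,16) + gcd(8,1) + gcd(2,15) = 5+1+2+1+1 = 10.
Pick's theorem gives I = A − B/2 + 1 = 332 − 10/2 + 1 = 328, so the closed region contains I + B = 328 + 10 = 338 lattice points.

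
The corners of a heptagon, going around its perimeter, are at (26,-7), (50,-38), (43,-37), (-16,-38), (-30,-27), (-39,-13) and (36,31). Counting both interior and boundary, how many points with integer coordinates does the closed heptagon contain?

Using the shoelace formula, 2A = |[26·(-38) − 50·(-7)] + [50·(-37) − 43·(-38)] + [43·(-38) − (-16)·(-37)] + [(-16)·(-27) − (-30)·(-38)] + [(-30)·(-13) − (-39)·(-27)] + [(-39)·31 − 36·(-13)] + [36·(-7) − 26·31]| = 6250, so the area is 3125.
The number of boundary lattice points is Σ gcd(|Δx|,|Δy|) = gcd(24,31) + gcd(7,1) + gcd(59,1) + gcd(14,11) + gcd(9,14) + gcd(75,44) + gcd(10,38) = 1+1+1+1+1+1+2 = 8.
Pick's theorem gives I = A − B/2 + 1 = 3125 − 8/2 + 1 = 3122, so the closed region contains I + B = 3122 + 8 = 3130 lattice points.

3130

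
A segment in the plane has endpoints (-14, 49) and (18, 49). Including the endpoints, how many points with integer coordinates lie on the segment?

The number of lattice points on a segment between lattice points is gcd(|Δx|,|Δy|) + 1 = gcd(32,0) + 1 = 32 + 1 = 33.

33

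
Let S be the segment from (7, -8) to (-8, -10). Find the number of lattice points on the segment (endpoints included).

The number of lattice points on a segment between lattice points is gcd(|Δx|,|Δy|) + 1 = gcd(15,2) + 1 = 1 + 1 = 2.

2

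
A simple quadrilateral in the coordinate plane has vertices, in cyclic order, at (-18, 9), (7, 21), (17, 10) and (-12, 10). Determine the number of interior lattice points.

168

The shoelace formula gives twice the area as |[(-18)·21 − 7·9] + [7·10 − 17·21] + [17·10 − (-12)·10] + [(-12)·9 − (-18)·10]| = 366, so the area is 183.
The number of boundary lattice points is Σ gcd(|Δx|,|Δy|) = gcd(25,12) + gcd(10,11) + gcd(29,0) + gcd(6,1) = 1+1+29+1 = 32.
Pick's theorem gives I = A − B/2 + 1 = 183 − 32/2 + 1 = 168.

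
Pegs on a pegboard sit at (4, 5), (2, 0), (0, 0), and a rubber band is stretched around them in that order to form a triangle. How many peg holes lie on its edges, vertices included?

4

The number of boundary lattice points is Σ gcd(|Δx|,|Δy|) = gcd(2,5) + gcd(2,0) + gcd(4,5) = 1+2+1 = 4.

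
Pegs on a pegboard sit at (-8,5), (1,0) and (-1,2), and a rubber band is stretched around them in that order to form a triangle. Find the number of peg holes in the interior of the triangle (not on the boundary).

Using the shoelace formula, 2A = |((-8)·0 − 1·5) + (1·2 − (-1)·0) + ((-1)·5 − (-8)·2)| = 8, so the area is 4.
Summing gcd(|Δx|,|Δy|) over the edges gives the boundary count: gcd(9,5) + gcd(2,2) + gcd(7,3) = 1+2+1 = 4.
Pick's theorem gives I = A − B/2 + 1 = 4 − 4/2 + 1 = 3.

3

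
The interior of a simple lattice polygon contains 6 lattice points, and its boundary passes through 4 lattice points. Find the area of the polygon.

7

Pick's theorem states A = I + B/2 − 1, so A = 6 + 4/2 − 1 = 7.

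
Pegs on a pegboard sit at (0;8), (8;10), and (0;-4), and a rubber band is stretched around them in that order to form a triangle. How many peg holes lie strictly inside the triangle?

Using the shoelace formula, 2A = |(0·10 − 8·8) + (8·(-4) − 0·10) + (0·8 − 0·(-4))| = 96, so the area is 48.
Summing gcd(|Δx|,|Δy|) over the edges gives the boundary count: gcd(8,2) + gcd(8,14) + gcd(0,12) = 2+2+12 = 16.
By Pick's theorem A = I + B/2 − 1, so I = 48 − 16/2 + 1 = 41.

41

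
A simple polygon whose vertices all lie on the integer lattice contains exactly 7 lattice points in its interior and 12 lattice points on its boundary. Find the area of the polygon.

By Pick's theorem, A = I + B/2 − 1 = 7 + 12/2 − 1 = 12.

12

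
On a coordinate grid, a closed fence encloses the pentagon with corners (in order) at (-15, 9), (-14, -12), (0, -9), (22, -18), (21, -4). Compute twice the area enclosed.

By the shoelace formula, twice the signed area is |((-15)·(-12) − (-14)·9) + ((-14)·(-9) − 0·(-12)) + (0·(-18) − 22·(-9)) + (22·(-4) − 21·(-18)) + (21·9 − (-15)·(-4))| = 1049, so the area is 524.5.

1049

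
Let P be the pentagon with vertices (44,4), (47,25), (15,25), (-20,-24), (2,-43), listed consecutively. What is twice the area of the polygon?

4660

The shoelace formula gives twice the area as |[44·25 − 47·4] + [47·25 − 15·25] + [15·(-24) − (-20)·25] + [(-20)·(-43) − 2·(-24)] + [2·4 − 44·(-43)]| = 4660, so the area is 2330.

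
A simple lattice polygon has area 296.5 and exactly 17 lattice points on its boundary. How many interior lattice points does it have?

Pick's theorem A = I + B/2 − 1 rearranges to I = A − B/2 + 1 = 296.5 − 17/2 + 1 = 289.

289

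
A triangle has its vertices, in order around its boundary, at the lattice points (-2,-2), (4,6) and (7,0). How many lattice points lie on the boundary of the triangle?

The number of boundary lattice points is Σ gcd(|Δx|,|Δy|) = gcd(6,8) + gcd(3,6) + gcd(9,2) = 2+3+1 = 6.

6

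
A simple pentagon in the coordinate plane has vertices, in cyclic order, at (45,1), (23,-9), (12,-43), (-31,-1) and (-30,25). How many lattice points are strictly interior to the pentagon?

By the shoelace formula, twice the signed area is |(45·(-9) − 23·1) + (23·(-43) − 12·(-9)) + (12·(-1) − (-31)·(-43)) + ((-31)·25 − (-30)·(-1)) + ((-30)·1 − 45·25)| = 4614, so the area is 2307.
Summing gcd(|Δx|,|Δy|) over the edges gives the boundary count: gcd(22,10) + gcd(11,34) + gcd(43,42) + gcd(1,26) + gcd(75,24) = 2+1+1+1+3 = 8.
Pick's theorem gives I = A − B/2 + 1 = 2307 − 8/2 + 1 = 2304.

2304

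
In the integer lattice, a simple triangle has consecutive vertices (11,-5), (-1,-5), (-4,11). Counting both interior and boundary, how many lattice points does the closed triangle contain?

104

Using the shoelace formula, 2A = |[11·(-5) − (-1)·(-5)] + [(-1)·11 − (-4)·(-5)] + [(-4)·(-5) − 11·11]| = 192, so the area is 96.
Along each edge there are gcd(|Δx|,|Δy|)+1 lattice points, so counting each shared vertex once the boundary has gcd(12,0) + gcd(3,16) + gcd(15,16) = 12+1+1 = 14.
Pick's theorem gives I = A − B/2 + 1 = 96 − 14/2 + 1 = 90, so the closed region contains I + B = 90 + 14 = 104 lattice points.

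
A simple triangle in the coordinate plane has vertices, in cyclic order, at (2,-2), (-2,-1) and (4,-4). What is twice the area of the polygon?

6

By the shoelace formula, twice the signed area is |[2·(-1) − (-2)·(-2)] + [(-2)·(-4) − 4·(-1)] + [4·(-2) − 2·(-4)]| = 6, so the area is 3.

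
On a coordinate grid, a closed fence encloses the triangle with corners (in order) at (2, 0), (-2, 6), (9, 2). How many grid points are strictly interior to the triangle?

24

The shoelace formula gives twice the area as |(2·6 − (-2)·0) + ((-2)·2 − 9·6) + (9·0 − 2·2)| = 50, so the area is 25.
The number of boundary lattice points is Σ gcd(|Δx|,|Δy|) = gcd(4,6) + gcd(11,4) + gcd(7,2) = 2+1+1 = 4.
Pick's theorem gives I = A − B/2 + 1 = 25 − 4/2 + 1 = 24.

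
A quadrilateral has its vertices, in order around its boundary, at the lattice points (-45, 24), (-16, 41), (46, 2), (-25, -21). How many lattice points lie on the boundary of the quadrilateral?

8

Summing gcd(|Δx|,|Δy|) over the edges gives the boundary count: gcd(29,17) + gcd(62,39) + gcd(71,23) + gcd(20,45) = 1+1+1+5 = 8.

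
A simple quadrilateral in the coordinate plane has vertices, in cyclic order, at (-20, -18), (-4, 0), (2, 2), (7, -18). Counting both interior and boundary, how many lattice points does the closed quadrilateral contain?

Using the shoelace formula, 2A = |[(-20)·0 − (-4)·(-18)] + [(-4)·2 − 2·0] + [2·(-18) − 7·2] + [7·(-18) − (-20)·(-18)]| = 616, so the area is 308.
Summing gcd(|Δx|,|Δy|) over the edges gives the boundary count: gcd(16,18) + gcd(6,2) + gcd(5,20) + gcd(27,0) = 2+2+5+27 = 36.
Pick's theorem gives I = A − B/2 + 1 = 308 − 36/2 + 1 = 291, so the closed region contains I + B = 291 + 36 = 327 lattice points.

327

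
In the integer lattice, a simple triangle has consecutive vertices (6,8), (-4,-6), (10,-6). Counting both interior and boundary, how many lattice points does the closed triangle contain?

108

The shoelace formula gives twice the area as |[6·(-6) − (-4)·8] + [(-4)·(-6) − 10·(-6)] + [10·8 − 6·(-6)]| = 196, so the area is 98.
Summing gcd(|Δx|,|Δy|) over the edges gives the boundary count: gcd(10,14) + gcd(14,0) + gcd(4,14) = 2+14+2 = 18.
Pick's theorem gives I = A − B/2 + 1 = 98 − 18/2 + 1 = 90, so the closed region contains I + B = 90 + 18 = 108 lattice points.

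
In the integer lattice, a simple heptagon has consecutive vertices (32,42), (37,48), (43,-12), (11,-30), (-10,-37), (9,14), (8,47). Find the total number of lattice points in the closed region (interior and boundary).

2538

The shoelace formula gives twice the area as |[32·48 − 37·42] + [37·(-12) − 43·48] + [43·(-30) − 11·(-12)] + [11·(-37) − (-10)·(-30)] + [(-10)·14 − 9·(-37)] + [9·47 − 8·14] + [8·42 − 32·47]| = 5055, so the area is 5055/2.
The number of boundary lattice points is Σ gcd(|Δx|,|Δy|) = gcd(5,6) + gcd(6,60) + gcd(32,18) + gcd(21,7) + gcd(19,51) + gcd(1,33) + gcd(24,5) = 1+6+2+7+1+1+1 = 19.
Pick's theorem gives I = A − B/2 + 1 = 5055/2 − 19/2 + 1 = 2519, so the closed region contains I + B = 2519 + 19 = 2538 lattice points.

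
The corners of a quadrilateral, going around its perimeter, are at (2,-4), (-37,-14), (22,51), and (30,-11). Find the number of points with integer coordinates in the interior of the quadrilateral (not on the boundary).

By the shoelace formula, twice the signed area is |(2·(-14) − (-37)·(-4)) + ((-37)·51 − 22·(-14)) + (22·(-11) − 30·51) + (30·(-4) − 2·(-11))| = 3625, so the area is 1812.5.
The number of boundary lattice points is Σ gcd(|Δx|,|Δy|) = gcd(39,10) + gcd(59,65) + gcd(8,62) + gcd(28,7) = 1+1+2+7 = 11.
Pick's theorem gives I = A − B/2 + 1 = 1812.5 − 11/2 + 1 = 1808.

1808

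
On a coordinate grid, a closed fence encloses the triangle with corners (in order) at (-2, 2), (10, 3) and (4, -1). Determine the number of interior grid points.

The shoelace formula gives twice the area as |[(-2)·3 − 10·2] + [10·(-1) − 4·3] + [4·2 − (-2)·(-1)]| = 42, so the area is 21.
Summing gcd(|Δx|,|Δy|) over the edges gives the boundary count: gcd(12,1) + gcd(6,4) + gcd(6,3) = 1+2+3 = 6.
By Pick's theorem A = I + B/2 − 1, so I = 21 − 6/2 + 1 = 19.

19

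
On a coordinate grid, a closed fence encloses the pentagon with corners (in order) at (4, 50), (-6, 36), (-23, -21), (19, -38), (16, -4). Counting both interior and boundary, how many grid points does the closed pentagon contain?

Using the shoelace formula, 2A = |(4·36 − (-6)·50) + ((-6)·(-21) − (-23)·36) + ((-23)·(-38) − 19·(-21)) + (19·(-4) − 16·(-38)) + (16·50 − 4·(-4))| = 4019, so the area is 4019/2.
Summing gcd(|Δx|,|Δy|) over the edges gives the boundary count: gcd(10,14) + gcd(17,57) + gcd(42,17) + gcd(3,34) + gcd(12,54) = 2+1+1+1+6 = 11.
Pick's theorem gives I = A − B/2 + 1 = 4019/2 − 11/2 + 1 = 2005, so the closed region contains I + B = 2005 + 11 = 2016 lattice points.

2016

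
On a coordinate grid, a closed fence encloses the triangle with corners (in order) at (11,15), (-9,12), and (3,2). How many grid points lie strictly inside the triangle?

117

By the shoelace formula, twice the signed area is |(11·12 − (-9)·15) + ((-9)·2 − 3·12) + (3·15 − 11·2)| = 236, so the area is 118.
Summing gcd(|Δx|,|Δy|) over the edges gives the boundary count: gcd(20,3) + gcd(12,10) + gcd(8,13) = 1+2+1 = 4.
Pick's theorem gives I = A − B/2 + 1 = 118 − 4/2 + 1 = 117.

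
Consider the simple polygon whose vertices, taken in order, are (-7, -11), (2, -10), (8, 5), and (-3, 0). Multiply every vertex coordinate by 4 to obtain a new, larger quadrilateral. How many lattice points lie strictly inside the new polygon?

1829

Using the shoelace formula, 2A = |((-7)·(-10) − 2·(-11)) + (2·5 − 8·(-10)) + (8·0 − (-3)·5) + ((-3)·(-11) − (-7)·0)| = 230, so the area is 115.
The number of boundary lattice points is Σ gcd(|Δx|,|Δy|) = gcd(9,1) + gcd(6,15) + gcd(11,5) + gcd(4,11) = 1+3+1+1 = 6.
Scaling by 4 multiplies the area by 4² = 16 (so the new area is 1840) and multiplies the boundary lattice-point count by 4, giving 24.
By Pick's theorem, the interior count of the dilated polygon is 1840 − 24/2 + 1 = 1829.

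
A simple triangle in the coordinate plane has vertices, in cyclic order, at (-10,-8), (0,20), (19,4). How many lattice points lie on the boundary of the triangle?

4

Along each edge there are gcd(|Δx|,|Δy|)+1 lattice points, so counting each shared vertex once the boundary has gcd(10,28) + gcd(19,16) + gcd(29,12) = 2+1+1 = 4.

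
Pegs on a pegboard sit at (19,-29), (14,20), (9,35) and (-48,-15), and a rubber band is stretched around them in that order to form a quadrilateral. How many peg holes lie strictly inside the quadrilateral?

By the shoelace formula, twice the signed area is |(19·20 − 14·(-29)) + (14·35 − 9·20) + (9·(-15) − (-48)·35) + ((-48)·(-29) − 19·(-15))| = 4318, so the area is 2159.
The number of boundary lattice points is Σ gcd(|Δx|,|Δy|) = gcd(5,49) + gcd(5,15) + gcd(57,50) + gcd(67,14) = 1+5+1+1 = 8.
Pick's theorem gives I = A − B/2 + 1 = 2159 − 8/2 + 1 = 2156.

2156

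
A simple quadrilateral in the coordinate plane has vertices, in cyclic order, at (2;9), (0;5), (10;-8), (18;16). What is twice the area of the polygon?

394

Using the shoelace formula, 2A = |[2·5 − 0·9] + [0·(-8) − 10·5] + [10·16 − 18·(-8)] + [18·9 − 2·16]| = 394, so the area is 197.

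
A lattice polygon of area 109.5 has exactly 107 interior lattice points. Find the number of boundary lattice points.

Pick's theorem gives A = I + B/2 − 1, so B = 2(A − I + 1) = 2(109.5 − 107 + 1) = 7.

7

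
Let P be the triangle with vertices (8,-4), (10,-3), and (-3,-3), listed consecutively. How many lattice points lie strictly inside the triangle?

0

By the shoelace formula, twice the signed area is |(8·(-3) − 10·(-4)) + (10·(-3) − (-3)·(-3)) + ((-3)·(-4) − 8·(-3))| = 13, so the area is 6.5.
The number of boundary lattice points is Σ gcd(|Δx|,|Δy|) = gcd(2,1) + gcd(13,0) + gcd(11,1) = 1+13+1 = 15.
By Pick's theorem A = I + B/2 − 1, so I = 6.5 − 15/2 + 1 = 0.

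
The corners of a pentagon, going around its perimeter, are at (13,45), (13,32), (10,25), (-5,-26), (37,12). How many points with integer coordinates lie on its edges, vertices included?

Along each edge there are gcd(|Δx|,|Δy|)+1 lattice points, so counting each shared vertex once the boundary has gcd(0,13) + gcd(3,7) + gcd(15,51) + gcd(42,38) + gcd(24,33) = 13+1+3+2+3 = 22.

22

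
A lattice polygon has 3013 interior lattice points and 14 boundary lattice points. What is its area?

Pick's theorem states A = I + B/2 − 1, so A = 3013 + 14/2 − 1 = 3019.

3019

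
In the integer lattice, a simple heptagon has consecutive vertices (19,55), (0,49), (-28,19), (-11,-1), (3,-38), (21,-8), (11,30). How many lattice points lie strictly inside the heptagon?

Using the shoelace formula, 2A = |[19·49 − 0·55] + [0·19 − (-28)·49] + [(-28)·(-1) − (-11)·19] + [(-11)·(-38) − 3·(-1)] + [3·(-8) − 21·(-38)] + [21·30 − 11·(-8)] + [11·55 − 19·30]| = 4488, so the area is 2244.
Along each edge there are gcd(|Δx|,|Δy|)+1 lattice points, so counting each shared vertex once the boundary has gcd(19,6) + gcd(28,30) + gcd(17,20) + gcd(14,37) + gcd(18,30) + gcd(10,38) + gcd(8,25) = 1+2+1+1+6+2+1 = 14.
Pick's theorem gives I = A − B/2 + 1 = 2244 − 14/2 + 1 = 2238.

2238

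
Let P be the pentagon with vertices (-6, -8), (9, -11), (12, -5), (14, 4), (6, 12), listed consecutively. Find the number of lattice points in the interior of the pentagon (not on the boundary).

247

By the shoelace formula, twice the signed area is |[(-6)·(-11) − 9·(-8)] + [9·(-5) − 12·(-11)] + [12·4 − 14·(-5)] + [14·12 − 6·4] + [6·(-8) − (-6)·12]| = 511, so the area is 255.5.
The number of boundary lattice points is Σ gcd(|Δx|,|Δy|) = gcd(15,3) + gcd(3,6) + gcd(2,9) + gcd(8,8) + gcd(12,20) = 3+3+1+8+4 = 19.
Pick's theorem gives I = A − B/2 + 1 = 255.5 − 19/2 + 1 = 247.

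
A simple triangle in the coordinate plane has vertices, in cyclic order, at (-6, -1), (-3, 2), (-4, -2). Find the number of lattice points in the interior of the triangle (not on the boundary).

3

The shoelace formula gives twice the area as |[(-6)·2 − (-3)·(-1)] + [(-3)·(-2) − (-4)·2] + [(-4)·(-1) − (-6)·(-2)]| = 9, so the area is 4.5.
Along each edge there are gcd(|Δx|,|Δy|)+1 lattice points, so counting each shared vertex once the boundary has gcd(3,3) + gcd(1,4) + gcd(2,1) = 3+1+1 = 5.
By Pick's theorem A = I + B/2 − 1, so I = 4.5 − 5/2 + 1 = 3.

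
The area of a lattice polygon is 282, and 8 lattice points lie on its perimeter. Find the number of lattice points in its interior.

From Pick's theorem, I = A − B/2 + 1 = 282 − 8/2 + 1 = 279.

279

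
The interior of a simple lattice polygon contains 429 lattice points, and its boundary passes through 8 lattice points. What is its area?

432

Pick's theorem states A = I + B/2 − 1, so A = 429 + 8/2 − 1 = 432.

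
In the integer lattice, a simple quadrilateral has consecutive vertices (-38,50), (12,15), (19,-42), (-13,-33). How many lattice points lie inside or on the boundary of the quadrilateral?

By the shoelace formula, twice the signed area is |((-38)·15 − 12·50) + (12·(-42) − 19·15) + (19·(-33) − (-13)·(-42)) + ((-13)·50 − (-38)·(-33))| = 5036, so the area is 2518.
Summing gcd(|Δx|,|Δy|) over the edges gives the boundary count: gcd(50,35) + gcd(7,57) + gcd(32,9) + gcd(25,83) = 5+1+1+1 = 8.
Pick's theorem gives I = A − B/2 + 1 = 2518 − 8/2 + 1 = 2515, so the closed region contains I + B = 2515 + 8 = 2523 lattice points.

2523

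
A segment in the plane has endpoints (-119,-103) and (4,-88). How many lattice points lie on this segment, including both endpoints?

4

The number of lattice points on a segment between lattice points is gcd(|Δx|,|Δy|) + 1 = gcd(123,15) + 1 = 3 + 1 = 4.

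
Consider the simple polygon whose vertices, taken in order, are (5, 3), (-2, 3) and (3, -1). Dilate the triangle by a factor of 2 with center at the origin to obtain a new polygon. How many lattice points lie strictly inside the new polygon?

47

Using the shoelace formula, 2A = |[5·3 − (-2)·3] + [(-2)·(-1) − 3·3] + [3·3 − 5·(-1)]| = 28, so the area is 14.
The number of boundary lattice points is Σ gcd(|Δx|,|Δy|) = gcd(7,0) + gcd(5,4) + gcd(2,4) = 7+1+2 = 10.
Scaling by 2 multiplies the area by 2² = 4 (so the new area is 56) and multiplies the boundary lattice-point count by 2, giving 20.
By Pick's theorem, the interior count of the dilated polygon is 56 − 20/2 + 1 = 47.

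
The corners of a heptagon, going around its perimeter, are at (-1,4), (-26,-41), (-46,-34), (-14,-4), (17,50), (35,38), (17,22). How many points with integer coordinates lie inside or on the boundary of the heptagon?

1354

By the shoelace formula, twice the signed area is |[(-1)·(-41) − (-26)·4] + [(-26)·(-34) − (-46)·(-41)] + [(-46)·(-4) − (-14)·(-34)] + [(-14)·50 − 17·(-4)] + [17·38 − 35·50] + [35·22 − 17·38] + [17·4 − (-1)·22]| = 2671, so the area is 1335.5.
Summing gcd(|Δx|,|Δy|) over the edges gives the boundary count: gcd(25,45) + gcd(20,7) + gcd(32,30) + gcd(31,54) + gcd(18,12) + gcd(18,16) + gcd(18,18) = 5+1+2+1+6+2+18 = 35.
Pick's theorem gives I = A − B/2 + 1 = 1335.5 − 35/2 + 1 = 1319, so the closed region contains I + B = 1319 + 35 = 1354 lattice points.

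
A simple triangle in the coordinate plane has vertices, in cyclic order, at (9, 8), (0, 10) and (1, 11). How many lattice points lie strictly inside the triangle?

By the shoelace formula, twice the signed area is |(9·10 − 0·8) + (0·11 − 1·10) + (1·8 − 9·11)| = 11, so the area is 5.5.
The number of boundary lattice points is Σ gcd(|Δx|,|Δy|) = gcd(9,2) + gcd(1,1) + gcd(8,3) = 1+1+1 = 3.
Pick's theorem gives I = A − B/2 + 1 = 5.5 − 3/2 + 1 = 5.

5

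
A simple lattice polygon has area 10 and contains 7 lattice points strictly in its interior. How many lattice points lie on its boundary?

8

Pick's theorem gives A = I + B/2 − 1, so B = 2(A − I + 1) = 2(10 − 7 + 1) = 8.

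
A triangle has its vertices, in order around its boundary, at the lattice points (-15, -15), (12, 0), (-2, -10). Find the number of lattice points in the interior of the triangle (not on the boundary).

28

Using the shoelace formula, 2A = |[(-15)·0 − 12·(-15)] + [12·(-10) − (-2)·0] + [(-2)·(-15) − (-15)·(-10)]| = 60, so the area is 30.
Summing gcd(|Δx|,|Δy|) over the edges gives the boundary count: gcd(27,15) + gcd(14,10) + gcd(13,5) = 3+2+1 = 6.
Pick's theorem gives I = A − B/2 + 1 = 30 − 6/2 + 1 = 28.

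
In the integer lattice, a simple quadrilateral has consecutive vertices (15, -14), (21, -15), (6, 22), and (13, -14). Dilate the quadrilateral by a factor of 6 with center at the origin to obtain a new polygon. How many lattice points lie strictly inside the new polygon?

5008

Using the shoelace formula, 2A = |(15·(-15) − 21·(-14)) + (21·22 − 6·(-15)) + (6·(-14) − 13·22) + (13·(-14) − 15·(-14))| = 279, so the area is 139.5.
Along each edge there are gcd(|Δx|,|Δy|)+1 lattice points, so counting each shared vertex once the boundary has gcd(6,1) + gcd(15,37) + gcd(7,36) + gcd(2,0) = 1+1+1+2 = 5.
Scaling by 6 multiplies the area by 6² = 36 (so the new area is 5022) and multiplies the boundary lattice-point count by 6, giving 30.
By Pick's theorem, the interior count of the dilated polygon is 5022 − 30/2 + 1 = 5008.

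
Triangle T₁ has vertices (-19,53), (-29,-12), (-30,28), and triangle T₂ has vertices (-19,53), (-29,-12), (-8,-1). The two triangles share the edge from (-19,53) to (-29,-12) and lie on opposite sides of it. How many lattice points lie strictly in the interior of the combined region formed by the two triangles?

859

The union is the simple quadrilateral with vertices (-19,53), (-30,28), (-29,-12), (-8,-1) in order.
Using the shoelace formula, 2A = |((-19)·28 − (-30)·53) + ((-30)·(-12) − (-29)·28) + ((-29)·(-1) − (-8)·(-12)) + ((-8)·53 − (-19)·(-1))| = 1720, so the area is 860.
The number of boundary lattice points is Σ gcd(|Δx|,|Δy|) = gcd(11,25) + gcd(1,40) + gcd(21,11) + gcd(11,54) = 1+1+1+1 = 4.
By Pick's theorem I = A − B/2 + 1 = 860 − 4/2 + 1 = 859.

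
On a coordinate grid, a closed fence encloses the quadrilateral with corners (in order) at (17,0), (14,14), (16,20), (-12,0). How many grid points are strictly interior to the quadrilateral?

By the shoelace formula, twice the signed area is |[17·14 − 14·0] + [14·20 − 16·14] + [16·0 − (-12)·20] + [(-12)·0 − 17·0]| = 534, so the area is 267.
Summing gcd(|Δx|,|Δy|) over the edges gives the boundary count: gcd(3,14) + gcd(2,6) + gcd(28,20) + gcd(29,0) = 1+2+4+29 = 36.
Pick's theorem gives I = A − B/2 + 1 = 267 − 36/2 + 1 = 250.

250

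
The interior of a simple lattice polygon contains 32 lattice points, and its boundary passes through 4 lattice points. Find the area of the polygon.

33

By Pick's theorem, A = I + B/2 − 1 = 32 + 4/2 − 1 = 33.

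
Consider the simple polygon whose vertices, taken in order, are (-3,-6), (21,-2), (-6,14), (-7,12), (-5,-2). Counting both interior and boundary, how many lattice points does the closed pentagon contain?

275

The shoelace formula gives twice the area as |((-3)·(-2) − 21·(-6)) + (21·14 − (-6)·(-2)) + ((-6)·12 − (-7)·14) + ((-7)·(-2) − (-5)·12) + ((-5)·(-6) − (-3)·(-2))| = 538, so the area is 269.
The number of boundary lattice points is Σ gcd(|Δx|,|Δy|) = gcd(24,4) + gcd(27,16) + gcd(1,2) + gcd(2,14) + gcd(2,4) = 4+1+1+2+2 = 10.
Pick's theorem gives I = A − B/2 + 1 = 269 − 10/2 + 1 = 265, so the closed region contains I + B = 265 + 10 = 275 lattice points.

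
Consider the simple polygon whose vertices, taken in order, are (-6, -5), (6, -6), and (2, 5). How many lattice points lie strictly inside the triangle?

The shoelace formula gives twice the area as |[(-6)·(-6) − 6·(-5)] + [6·5 − 2·(-6)] + [2·(-5) − (-6)·5]| = 128, so the area is 64.
The number of boundary lattice points is Σ gcd(|Δx|,|Δy|) = gcd(12,1) + gcd(4,11) + gcd(8,10) = 1+1+2 = 4.
By Pick's theorem A = I + B/2 − 1, so I = 64 − 4/2 + 1 = 63.

63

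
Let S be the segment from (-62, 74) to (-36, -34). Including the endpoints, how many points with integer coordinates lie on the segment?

3

The number of lattice points on a segment between lattice points is gcd(|Δx|,|Δy|) + 1 = gcd(26,108) + 1 = 2 + 1 = 3.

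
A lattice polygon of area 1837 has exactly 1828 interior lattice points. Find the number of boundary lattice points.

Pick's theorem gives A = I + B/2 − 1, so B = 2(A − I + 1) = 2(1837 − 1828 + 1) = 20.

20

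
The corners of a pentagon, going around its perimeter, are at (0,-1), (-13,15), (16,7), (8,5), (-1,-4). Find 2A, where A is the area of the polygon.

346

By the shoelace formula, twice the signed area is |(0·15 − (-13)·(-1)) + ((-13)·7 − 16·15) + (16·5 − 8·7) + (8·(-4) − (-1)·5) + ((-1)·(-1) − 0·(-4))| = 346, so the area is 173.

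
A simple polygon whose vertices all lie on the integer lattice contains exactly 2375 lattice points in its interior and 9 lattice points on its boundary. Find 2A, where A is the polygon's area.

Pick's theorem states A = I + B/2 − 1, so A = 2375 + 9/2 − 1 = 4757/2.
Hence 2A = 4757.

4757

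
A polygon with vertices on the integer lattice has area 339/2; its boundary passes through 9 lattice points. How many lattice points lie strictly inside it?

Pick's theorem A = I + B/2 − 1 rearranges to I = A − B/2 + 1 = 339/2 − 9/2 + 1 = 166.

166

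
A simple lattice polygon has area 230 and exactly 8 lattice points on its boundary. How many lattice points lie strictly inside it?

227

Pick's theorem A = I + B/2 − 1 rearranges to I = A − B/2 + 1 = 230 − 8/2 + 1 = 227.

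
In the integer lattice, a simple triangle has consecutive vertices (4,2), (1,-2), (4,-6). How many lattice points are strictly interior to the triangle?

8

Using the shoelace formula, 2A = |(4·(-2) − 1·2) + (1·(-6) − 4·(-2)) + (4·2 − 4·(-6))| = 24, so the area is 12.
The number of boundary lattice points is Σ gcd(|Δx|,|Δy|) = gcd(3,4) + gcd(3,4) + gcd(0,8) = 1+1+8 = 10.
By Pick's theorem A = I + B/2 − 1, so I = 12 − 10/2 + 1 = 8.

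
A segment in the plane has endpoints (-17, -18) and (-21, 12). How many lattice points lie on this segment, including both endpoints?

3

The number of lattice points on a segment between lattice points is gcd(|Δx|,|Δy|) + 1 = gcd(4,30) + 1 = 2 + 1 = 3.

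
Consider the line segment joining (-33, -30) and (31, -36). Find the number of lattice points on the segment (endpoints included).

The number of lattice points on a segment between lattice points is gcd(|Δx|,|Δy|) + 1 = gcd(64,6) + 1 = 2 + 1 = 3.

3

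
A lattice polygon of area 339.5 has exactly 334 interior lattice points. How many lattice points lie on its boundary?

Pick's theorem gives A = I + B/2 − 1, so B = 2(A − I + 1) = 2(339.5 − 334 + 1) = 13.

13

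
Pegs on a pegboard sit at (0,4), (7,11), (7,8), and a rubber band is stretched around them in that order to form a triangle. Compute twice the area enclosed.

21

By the shoelace formula, twice the signed area is |[0·11 − 7·4] + [7·8 − 7·11] + [7·4 − 0·8]| = 21, so the area is 21/2.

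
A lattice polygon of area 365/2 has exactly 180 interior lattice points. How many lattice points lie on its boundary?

7

Pick's theorem gives A = I + B/2 − 1, so B = 2(A − I + 1) = 2(365/2 − 180 + 1) = 7.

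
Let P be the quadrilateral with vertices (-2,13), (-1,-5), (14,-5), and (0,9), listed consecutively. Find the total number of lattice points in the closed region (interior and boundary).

Using the shoelace formula, 2A = |[(-2)·(-5) − (-1)·13] + [(-1)·(-5) − 14·(-5)] + [14·9 − 0·(-5)] + [0·13 − (-2)·9]| = 242, so the area is 121.
Summing gcd(|Δx|,|Δy|) over the edges gives the boundary count: gcd(1,18) + gcd(15,0) + gcd(14,14) + gcd(2,4) = 1+15+14+2 = 32.
Pick's theorem gives I = A − B/2 + 1 = 121 − 32/2 + 1 = 106, so the closed region contains I + B = 106 + 32 = 138 lattice points.

138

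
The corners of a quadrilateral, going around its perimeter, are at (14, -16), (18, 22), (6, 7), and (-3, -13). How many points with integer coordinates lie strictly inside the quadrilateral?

379

Using the shoelace formula, 2A = |(14·22 − 18·(-16)) + (18·7 − 6·22) + (6·(-13) − (-3)·7) + ((-3)·(-16) − 14·(-13))| = 763, so the area is 381.5.
Along each edge there are gcd(|Δx|,|Δy|)+1 lattice points, so counting each shared vertex once the boundary has gcd(4,38) + gcd(12,15) + gcd(9,20) + gcd(17,3) = 2+3+1+1 = 7.
Pick's theorem gives I = A − B/2 + 1 = 381.5 − 7/2 + 1 = 379.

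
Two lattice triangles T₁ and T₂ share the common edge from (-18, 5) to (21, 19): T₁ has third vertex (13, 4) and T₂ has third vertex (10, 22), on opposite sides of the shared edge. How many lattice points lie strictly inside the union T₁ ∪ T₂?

371

The union is the simple quadrilateral with vertices (-18, 5), (13, 4), (21, 19), (10, 22) in order.
By the shoelace formula, twice the signed area is |[(-18)·4 − 13·5] + [13·19 − 21·4] + [21·22 − 10·19] + [10·5 − (-18)·22]| = 744, so the area is 372.
Along each edge there are gcd(|Δx|,|Δy|)+1 lattice points, so counting each shared vertex once the boundary has gcd(31,1) + gcd(8,15) + gcd(11,3) + gcd(28,17) = 1+1+1+1 = 4.
By Pick's theorem I = A − B/2 + 1 = 372 − 4/2 + 1 = 371.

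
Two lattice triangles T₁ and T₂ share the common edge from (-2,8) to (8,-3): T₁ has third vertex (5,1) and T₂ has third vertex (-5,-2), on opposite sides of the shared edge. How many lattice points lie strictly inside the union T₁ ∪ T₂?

The union is the simple quadrilateral with vertices (-2,8), (5,1), (8,-3), (-5,-2) in order.
The shoelace formula gives twice the area as |((-2)·1 − 5·8) + (5·(-3) − 8·1) + (8·(-2) − (-5)·(-3)) + ((-5)·8 − (-2)·(-2))| = 140, so the area is 70.
Summing gcd(|Δx|,|Δy|) over the edges gives the boundary count: gcd(7,7) + gcd(3,4) + gcd(13,1) + gcd(3,10) = 7+1+1+1 = 10.
By Pick's theorem I = A − B/2 + 1 = 70 − 10/2 + 1 = 66.

66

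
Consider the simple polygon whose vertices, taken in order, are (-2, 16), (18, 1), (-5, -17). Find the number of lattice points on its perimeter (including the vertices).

9

The number of boundary lattice points is Σ gcd(|Δx|,|Δy|) = gcd(20,15) + gcd(23,18) + gcd(3,33) = 5+1+3 = 9.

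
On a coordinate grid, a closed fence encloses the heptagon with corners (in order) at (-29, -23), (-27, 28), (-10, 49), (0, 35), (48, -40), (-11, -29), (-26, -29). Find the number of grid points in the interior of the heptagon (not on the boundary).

3496

The shoelace formula gives twice the area as |[(-29)·28 − (-27)·(-23)] + [(-27)·49 − (-10)·28] + [(-10)·35 − 0·49] + [0·(-40) − 48·35] + [48·(-29) − (-11)·(-40)] + [(-11)·(-29) − (-26)·(-29)] + [(-26)·(-23) − (-29)·(-29)]| = 7016, so the area is 3508.
Along each edge there are gcd(|Δx|,|Δy|)+1 lattice points, so counting each shared vertex once the boundary has gcd(2,51) + gcd(17,21) + gcd(10,14) + gcd(48,75) + gcd(59,11) + gcd(15,0) + gcd(3,6) = 1+1+2+3+1+15+3 = 26.
Pick's theorem gives I = A − B/2 + 1 = 3508 − 26/2 + 1 = 3496.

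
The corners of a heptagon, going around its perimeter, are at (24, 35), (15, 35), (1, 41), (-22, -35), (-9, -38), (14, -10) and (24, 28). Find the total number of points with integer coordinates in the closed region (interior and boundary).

1865

Using the shoelace formula, 2A = |(24·35 − 15·35) + (15·41 − 1·35) + (1·(-35) − (-22)·41) + ((-22)·(-38) − (-9)·(-35)) + ((-9)·(-10) − 14·(-38)) + (14·28 − 24·(-10)) + (24·35 − 24·28)| = 3705, so the area is 1852.5.
Summing gcd(|Δx|,|Δy|) over the edges gives the boundary count: gcd(9,0) + gcd(14,6) + gcd(23,76) + gcd(13,3) + gcd(23,28) + gcd(10,38) + gcd(0,7) = 9+2+1+1+1+2+7 = 23.
Pick's theorem gives I = A − B/2 + 1 = 1852.5 − 23/2 + 1 = 1842, so the closed region contains I + B = 1842 + 23 = 1865 lattice points.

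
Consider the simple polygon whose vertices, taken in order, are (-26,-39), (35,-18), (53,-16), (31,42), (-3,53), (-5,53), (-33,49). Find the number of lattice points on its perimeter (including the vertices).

Summing gcd(|Δx|,|Δy|) over the edges gives the boundary count: gcd(61,21) + gcd(18,2) + gcd(22,58) + gcd(34,11) + gcd(2,0) + gcd(28,4) + gcd(7,88) = 1+2+2+1+2+4+1 = 13.

13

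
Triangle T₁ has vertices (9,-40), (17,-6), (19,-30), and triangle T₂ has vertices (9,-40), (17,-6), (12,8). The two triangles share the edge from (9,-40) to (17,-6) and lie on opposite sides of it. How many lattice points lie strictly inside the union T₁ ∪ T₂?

The union is the simple quadrilateral with vertices (9,-40), (19,-30), (17,-6), (12,8) in order.
Using the shoelace formula, 2A = |(9·(-30) − 19·(-40)) + (19·(-6) − 17·(-30)) + (17·8 − 12·(-6)) + (12·(-40) − 9·8)| = 542, so the area is 271.
Summing gcd(|Δx|,|Δy|) over the edges gives the boundary count: gcd(10,10) + gcd(2,24) + gcd(5,14) + gcd(3,48) = 10+2+1+3 = 16.
By Pick's theorem I = A − B/2 + 1 = 271 − 16/2 + 1 = 264.

264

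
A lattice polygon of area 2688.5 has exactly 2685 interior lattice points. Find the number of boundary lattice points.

9

Pick's theorem gives A = I + B/2 − 1, so B = 2(A − I + 1) = 2(2688.5 − 2685 + 1) = 9.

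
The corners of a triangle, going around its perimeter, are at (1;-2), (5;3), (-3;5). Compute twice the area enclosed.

48

By the shoelace formula, twice the signed area is |(1·3 − 5·(-2)) + (5·5 − (-3)·3) + ((-3)·(-2) − 1·5)| = 48, so the area is 24.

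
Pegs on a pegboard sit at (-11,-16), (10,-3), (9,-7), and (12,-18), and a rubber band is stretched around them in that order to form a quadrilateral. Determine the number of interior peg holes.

The shoelace formula gives twice the area as |[(-11)·(-3) − 10·(-16)] + [10·(-7) − 9·(-3)] + [9·(-18) − 12·(-7)] + [12·(-16) − (-11)·(-18)]| = 318, so the area is 159.
Summing gcd(|Δx|,|Δy|) over the edges gives the boundary count: gcd(21,13) + gcd(1,4) + gcd(3,11) + gcd(23,2) = 1+1+1+1 = 4.
Pick's theorem gives I = A − B/2 + 1 = 159 − 4/2 + 1 = 158.

158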